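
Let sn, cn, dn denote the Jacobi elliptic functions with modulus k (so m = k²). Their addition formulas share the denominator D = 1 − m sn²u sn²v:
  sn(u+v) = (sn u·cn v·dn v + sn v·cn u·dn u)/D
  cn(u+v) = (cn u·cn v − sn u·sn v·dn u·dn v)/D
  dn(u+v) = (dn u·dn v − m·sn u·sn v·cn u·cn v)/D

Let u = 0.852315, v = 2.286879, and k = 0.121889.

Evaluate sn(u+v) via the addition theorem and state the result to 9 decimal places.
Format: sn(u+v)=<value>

sn(u+v)=0.014165309

sn u = 0.7519335052377463, cn u = 0.6592389579665905, dn u = 0.9957910590854775
sn v = 0.7611572431334176, cn v = -0.6485673837201, dn v = 0.9956869411748997
m = k² = 0.014856928321
D = 1 − m·sn²u·sn²v = 0.9951332765225441
sn(u+v) = (sn u·cn v·dn v + sn v·cn u·dn u)/D = 0.01409637081392459/0.9951332765225441 = 0.01416530945802941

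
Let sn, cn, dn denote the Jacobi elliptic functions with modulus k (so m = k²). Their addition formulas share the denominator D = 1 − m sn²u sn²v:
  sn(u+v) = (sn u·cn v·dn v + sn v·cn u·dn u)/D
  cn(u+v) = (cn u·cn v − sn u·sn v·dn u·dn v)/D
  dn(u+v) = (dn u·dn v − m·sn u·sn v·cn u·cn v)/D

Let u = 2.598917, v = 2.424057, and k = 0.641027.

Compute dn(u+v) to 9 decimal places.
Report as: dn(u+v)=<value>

sn u = 0.7954742299652485, cn u = -0.605987416916552, dn u = 0.8602215559244554
sn v = 0.8758935071768366, cn v = -0.4825044705341712, dn v = 0.8274961518506188
m = k² = 0.410915614729
D = 1 − m·sn²u·sn²v = 0.8005162661741983
dn(u+v) = (dn u·dn v − m·sn u·sn v·cn u·cn v)/D = 0.6281166208261402/0.8005162661741983 = 0.7846394225416743

dn(u+v)=0.784639423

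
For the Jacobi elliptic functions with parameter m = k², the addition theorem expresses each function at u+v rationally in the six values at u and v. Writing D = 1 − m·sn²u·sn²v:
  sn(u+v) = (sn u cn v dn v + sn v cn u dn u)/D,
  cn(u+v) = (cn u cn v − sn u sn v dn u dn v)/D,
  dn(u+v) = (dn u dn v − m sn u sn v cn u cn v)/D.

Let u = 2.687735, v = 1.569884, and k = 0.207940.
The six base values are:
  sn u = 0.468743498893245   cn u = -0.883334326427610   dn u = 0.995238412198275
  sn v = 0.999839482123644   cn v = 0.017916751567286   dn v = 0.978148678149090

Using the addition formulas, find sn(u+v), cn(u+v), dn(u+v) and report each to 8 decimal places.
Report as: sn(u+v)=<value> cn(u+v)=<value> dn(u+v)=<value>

sn(u+v)=-0.87912171 cn(u+v)=-0.47659734 dn(u+v)=0.98314927

m = k² = 0.0432390436
D = 1 − m·sn²u·sn²v = 0.9905025468712479
sn(u+v) = (sn u·cn v·dn v + sn v·cn u·dn u)/D = -0.8707722911407283/0.9905025468712479 = -0.8791217083603491
cn(u+v) = (cn u·cn v − sn u·sn v·dn u·dn v)/D = -0.4720708763945892/0.9905025468712479 = -0.4765973372665664
dn(u+v) = (dn u·dn v − m·sn u·sn v·cn u·cn v)/D = 0.9738118573018291/0.9905025468712479 = 0.983149271425762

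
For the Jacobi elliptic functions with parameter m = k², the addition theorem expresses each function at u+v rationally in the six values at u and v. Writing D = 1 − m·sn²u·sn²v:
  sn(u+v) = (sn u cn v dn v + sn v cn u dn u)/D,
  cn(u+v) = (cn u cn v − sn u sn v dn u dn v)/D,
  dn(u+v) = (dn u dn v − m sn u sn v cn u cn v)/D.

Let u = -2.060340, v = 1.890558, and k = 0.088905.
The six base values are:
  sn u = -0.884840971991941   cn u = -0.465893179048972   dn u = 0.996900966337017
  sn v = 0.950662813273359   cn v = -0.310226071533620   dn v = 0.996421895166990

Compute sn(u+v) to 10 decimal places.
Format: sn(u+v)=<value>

m = k² = 0.007904099025
D = 1 − m·sn²u·sn²v = 0.9944071157266029
sn(u+v) = (sn u·cn v·dn v + sn v·cn u·dn u)/D = -0.1680161893310977/0.9944071157266029 = -0.1689611695993648

sn(u+v)=-0.1689611696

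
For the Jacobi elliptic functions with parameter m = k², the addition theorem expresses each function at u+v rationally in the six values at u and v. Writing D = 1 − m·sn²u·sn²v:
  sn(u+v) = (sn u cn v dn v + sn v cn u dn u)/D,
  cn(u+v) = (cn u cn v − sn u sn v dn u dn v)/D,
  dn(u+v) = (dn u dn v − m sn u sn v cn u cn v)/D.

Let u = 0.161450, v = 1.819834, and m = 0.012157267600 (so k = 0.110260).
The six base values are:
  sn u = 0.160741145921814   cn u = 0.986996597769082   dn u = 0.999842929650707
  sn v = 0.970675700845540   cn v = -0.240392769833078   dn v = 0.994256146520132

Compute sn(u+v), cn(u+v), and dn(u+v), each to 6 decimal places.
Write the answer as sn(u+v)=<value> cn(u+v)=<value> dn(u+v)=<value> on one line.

m = k² = 0.0121572676
D = 1 − m·sn²u·sn²v = 0.9997040363242947
sn(u+v) = (sn u·cn v·dn v + sn v·cn u·dn u)/D = 0.9194840714572453/0.9997040363242947 = 0.9197562859083758
cn(u+v) = (cn u·cn v − sn u·sn v·dn u·dn v)/D = -0.3923738046550689/0.9997040363242947 = -0.3924899674285065
dn(u+v) = (dn u·dn v − m·sn u·sn v·cn u·cn v)/D = 0.9945500423347707/0.9997040363242947 = 0.9948444801638751

sn(u+v)=0.919756 cn(u+v)=-0.392490 dn(u+v)=0.994844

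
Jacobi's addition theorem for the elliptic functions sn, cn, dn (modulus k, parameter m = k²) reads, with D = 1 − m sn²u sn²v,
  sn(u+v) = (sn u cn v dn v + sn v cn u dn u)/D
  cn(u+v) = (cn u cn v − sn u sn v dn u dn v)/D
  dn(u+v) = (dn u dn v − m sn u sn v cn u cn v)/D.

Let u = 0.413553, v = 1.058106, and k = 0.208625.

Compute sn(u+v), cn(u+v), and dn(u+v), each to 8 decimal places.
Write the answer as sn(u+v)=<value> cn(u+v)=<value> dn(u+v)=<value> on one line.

sn u = 0.4014114261931048, cn u = 0.9158978474271121, dn u = 0.9964872631509384
sn v = 0.8680429872328512, cn v = 0.4964890455144687, dn v = 0.9834655212020777
m = k² = 0.043524390625
D = 1 − m·sn²u·sn²v = 0.9947156128704485
sn(u+v) = (sn u·cn v·dn v + sn v·cn u·dn u)/D = 0.9882470558788561/0.9947156128704485 = 0.9934970790566702
cn(u+v) = (cn u·cn v − sn u·sn v·dn u·dn v)/D = 0.1132559359813203/0.9947156128704485 = 0.113857603636579
dn(u+v) = (dn u·dn v − m·sn u·sn v·cn u·cn v)/D = 0.9731144985186499/0.9947156128704485 = 0.9782841305873703

sn(u+v)=0.99349708 cn(u+v)=0.11385760 dn(u+v)=0.97828413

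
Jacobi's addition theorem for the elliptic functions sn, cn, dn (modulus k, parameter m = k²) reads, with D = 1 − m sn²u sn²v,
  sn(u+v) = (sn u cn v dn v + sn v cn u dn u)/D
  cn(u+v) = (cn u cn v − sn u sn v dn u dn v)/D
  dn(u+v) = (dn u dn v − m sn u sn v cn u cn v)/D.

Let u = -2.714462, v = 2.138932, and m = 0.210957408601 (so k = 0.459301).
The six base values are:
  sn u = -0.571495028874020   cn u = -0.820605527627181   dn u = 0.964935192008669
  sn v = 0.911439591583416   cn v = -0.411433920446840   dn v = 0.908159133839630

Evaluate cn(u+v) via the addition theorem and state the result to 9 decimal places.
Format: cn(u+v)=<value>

m = k² = 0.210957408601
D = 1 − m·sn²u·sn²v = 0.942763182815043
cn(u+v) = (cn u·cn v − sn u·sn v·dn u·dn v)/D = 0.7940825550186088/0.942763182815043 = 0.8422927088089276

cn(u+v)=0.842292709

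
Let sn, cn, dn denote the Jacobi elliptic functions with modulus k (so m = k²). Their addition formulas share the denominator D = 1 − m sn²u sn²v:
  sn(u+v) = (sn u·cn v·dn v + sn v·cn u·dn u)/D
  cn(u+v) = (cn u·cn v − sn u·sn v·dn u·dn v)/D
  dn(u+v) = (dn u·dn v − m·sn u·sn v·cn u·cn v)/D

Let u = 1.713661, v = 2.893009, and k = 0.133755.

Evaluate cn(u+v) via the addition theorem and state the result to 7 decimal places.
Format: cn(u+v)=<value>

cn(u+v)=-0.1255430

sn u = 0.9909611314047749, cn u = -0.1341493050483994, dn u = 0.9911768541782585
sn v = 0.2597125855568432, cn v = -0.9656859597733517, dn v = 0.9993964585184922
m = k² = 0.017890400025
D = 1 − m·sn²u·sn²v = 0.9988149974525382
cn(u+v) = (cn u·cn v − sn u·sn v·dn u·dn v)/D = -0.1253942476189982/0.9988149974525382 = -0.125543016413264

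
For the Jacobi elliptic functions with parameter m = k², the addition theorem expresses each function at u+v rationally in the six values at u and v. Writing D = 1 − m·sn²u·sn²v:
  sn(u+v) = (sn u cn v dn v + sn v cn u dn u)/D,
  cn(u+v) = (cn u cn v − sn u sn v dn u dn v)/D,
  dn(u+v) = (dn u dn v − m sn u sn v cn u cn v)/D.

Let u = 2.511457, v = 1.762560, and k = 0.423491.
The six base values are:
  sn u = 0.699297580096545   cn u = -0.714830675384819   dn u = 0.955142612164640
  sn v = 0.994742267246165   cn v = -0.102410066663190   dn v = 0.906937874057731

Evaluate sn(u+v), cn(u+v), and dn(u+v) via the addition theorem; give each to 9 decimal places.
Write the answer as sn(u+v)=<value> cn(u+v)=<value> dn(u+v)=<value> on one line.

m = k² = 0.179344627081
D = 1 − m·sn²u·sn²v = 0.9132172187084545
sn(u+v) = (sn u·cn v·dn v + sn v·cn u·dn u)/D = -0.7441258986264557/0.9132172187084545 = -0.8148399782462036
cn(u+v) = (cn u·cn v − sn u·sn v·dn u·dn v)/D = -0.5293791982492087/0.9132172187084545 = -0.5796859579563113
dn(u+v) = (dn u·dn v − m·sn u·sn v·cn u·cn v)/D = 0.8571221501598184/0.9132172187084545 = 0.9385742325051971

sn(u+v)=-0.814839978 cn(u+v)=-0.579685958 dn(u+v)=0.938574233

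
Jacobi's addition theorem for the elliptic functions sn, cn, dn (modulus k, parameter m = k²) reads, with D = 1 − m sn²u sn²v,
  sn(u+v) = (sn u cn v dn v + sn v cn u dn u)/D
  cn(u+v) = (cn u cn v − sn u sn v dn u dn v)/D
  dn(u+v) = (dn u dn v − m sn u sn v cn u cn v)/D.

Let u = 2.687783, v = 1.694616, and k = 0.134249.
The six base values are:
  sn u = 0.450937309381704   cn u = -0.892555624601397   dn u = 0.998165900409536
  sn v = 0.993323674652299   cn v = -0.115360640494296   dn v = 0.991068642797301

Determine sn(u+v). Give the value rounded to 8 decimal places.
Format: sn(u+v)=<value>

m = k² = 0.018022794001
D = 1 − m·sn²u·sn²v = 0.9963839366515832
sn(u+v) = (sn u·cn v·dn v + sn v·cn u·dn u)/D = -0.9365263302478796/0.9963839366515832 = -0.9399251591661954

sn(u+v)=-0.93992516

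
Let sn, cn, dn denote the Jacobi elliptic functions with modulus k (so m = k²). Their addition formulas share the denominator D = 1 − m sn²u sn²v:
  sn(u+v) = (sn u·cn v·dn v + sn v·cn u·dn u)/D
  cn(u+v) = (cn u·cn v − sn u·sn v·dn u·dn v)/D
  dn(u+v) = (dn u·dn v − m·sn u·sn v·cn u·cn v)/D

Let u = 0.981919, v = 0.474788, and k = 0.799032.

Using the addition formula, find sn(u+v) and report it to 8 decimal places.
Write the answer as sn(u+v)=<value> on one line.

sn u = 0.7831471012291294, cn u = 0.621836488022705, dn u = 0.7800159804641298
sn v = 0.4474980401509693, cn v = 0.8942849121287027, dn v = 0.9338881566435608
m = k² = 0.638452137024
D = 1 − m·sn²u·sn²v = 0.921585331690715
sn(u+v) = (sn u·cn v·dn v + sn v·cn u·dn u)/D = 0.8711102908009898/0.921585331690715 = 0.9452302037000469

sn(u+v)=0.94523020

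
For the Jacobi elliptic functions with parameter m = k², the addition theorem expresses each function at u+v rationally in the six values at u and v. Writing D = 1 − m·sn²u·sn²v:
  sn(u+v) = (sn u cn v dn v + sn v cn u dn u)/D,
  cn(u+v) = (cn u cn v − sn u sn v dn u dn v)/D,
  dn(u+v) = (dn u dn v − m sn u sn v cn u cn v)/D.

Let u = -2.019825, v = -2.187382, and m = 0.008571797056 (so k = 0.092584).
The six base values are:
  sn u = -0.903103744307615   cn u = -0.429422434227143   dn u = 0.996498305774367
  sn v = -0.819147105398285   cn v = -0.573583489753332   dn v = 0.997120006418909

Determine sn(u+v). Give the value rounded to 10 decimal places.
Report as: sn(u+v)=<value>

sn(u+v)=0.8711284482

m = k² = 0.008571797056
D = 1 − m·sn²u·sn²v = 0.9953089402145002
sn(u+v) = (sn u·cn v·dn v + sn v·cn u·dn u)/D = 0.8670419325753885/0.9953089402145002 = 0.8711284482067762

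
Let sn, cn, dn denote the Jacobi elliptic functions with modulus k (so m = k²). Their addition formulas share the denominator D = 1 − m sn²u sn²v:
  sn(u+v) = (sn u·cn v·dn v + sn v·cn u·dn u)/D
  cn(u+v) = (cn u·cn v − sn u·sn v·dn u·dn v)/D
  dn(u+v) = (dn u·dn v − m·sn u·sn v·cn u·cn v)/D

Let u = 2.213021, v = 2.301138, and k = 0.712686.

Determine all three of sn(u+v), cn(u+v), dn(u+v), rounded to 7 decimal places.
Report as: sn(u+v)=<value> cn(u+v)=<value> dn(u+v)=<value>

sn u = 0.9690073800444548, cn u = -0.2470317741088816, dn u = 0.7232388341070807
sn v = 0.951150866287457, cn v = -0.3087264639784222, dn v = 0.7351800314626911
m = k² = 0.507921334596
D = 1 − m·sn²u·sn²v = 0.5685311569822493
sn(u+v) = (sn u·cn v·dn v + sn v·cn u·dn u)/D = -0.3898705919405681/0.5685311569822493 = -0.6857506174507525
cn(u+v) = (cn u·cn v − sn u·sn v·dn u·dn v)/D = -0.4137977742804883/0.5685311569822493 = -0.7278365823905197
dn(u+v) = (dn u·dn v − m·sn u·sn v·cn u·cn v)/D = 0.4960081669395822/0.5685311569822493 = 0.8724379672916829

sn(u+v)=-0.6857506 cn(u+v)=-0.7278366 dn(u+v)=0.8724380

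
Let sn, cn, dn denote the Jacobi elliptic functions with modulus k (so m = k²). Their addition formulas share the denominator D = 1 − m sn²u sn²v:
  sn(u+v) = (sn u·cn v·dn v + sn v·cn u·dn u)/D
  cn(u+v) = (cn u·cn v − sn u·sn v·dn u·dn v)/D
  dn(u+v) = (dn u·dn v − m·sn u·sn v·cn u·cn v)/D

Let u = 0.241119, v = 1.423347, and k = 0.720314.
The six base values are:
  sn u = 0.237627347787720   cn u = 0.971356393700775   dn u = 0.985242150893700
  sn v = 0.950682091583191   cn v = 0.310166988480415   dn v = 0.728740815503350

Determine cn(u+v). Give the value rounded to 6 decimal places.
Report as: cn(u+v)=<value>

m = k² = 0.518852258596
D = 1 − m·sn²u·sn²v = 0.9735206585945974
cn(u+v) = (cn u·cn v − sn u·sn v·dn u·dn v)/D = 0.1390838220596135/0.9735206585945974 = 0.1428668419429321

cn(u+v)=0.142867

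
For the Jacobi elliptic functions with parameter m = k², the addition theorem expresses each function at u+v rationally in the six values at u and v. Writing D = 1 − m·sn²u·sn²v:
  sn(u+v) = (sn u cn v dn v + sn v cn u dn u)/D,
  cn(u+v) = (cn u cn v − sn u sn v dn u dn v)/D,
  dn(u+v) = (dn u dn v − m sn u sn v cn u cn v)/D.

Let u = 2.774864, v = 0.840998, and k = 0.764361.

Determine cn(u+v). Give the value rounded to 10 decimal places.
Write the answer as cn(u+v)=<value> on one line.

sn u = 0.837137967379066, cn u = -0.5469917947944428, dn u = 0.7684784959625034
sn v = 0.7112174881111803, cn v = 0.7029720368583826, dn v = 0.8393269817277232
m = k² = 0.584247738321
D = 1 − m·sn²u·sn²v = 0.7928924303714939
cn(u+v) = (cn u·cn v − sn u·sn v·dn u·dn v)/D = -0.7685474759292939/0.7928924303714939 = -0.9692960185900708

cn(u+v)=-0.9692960186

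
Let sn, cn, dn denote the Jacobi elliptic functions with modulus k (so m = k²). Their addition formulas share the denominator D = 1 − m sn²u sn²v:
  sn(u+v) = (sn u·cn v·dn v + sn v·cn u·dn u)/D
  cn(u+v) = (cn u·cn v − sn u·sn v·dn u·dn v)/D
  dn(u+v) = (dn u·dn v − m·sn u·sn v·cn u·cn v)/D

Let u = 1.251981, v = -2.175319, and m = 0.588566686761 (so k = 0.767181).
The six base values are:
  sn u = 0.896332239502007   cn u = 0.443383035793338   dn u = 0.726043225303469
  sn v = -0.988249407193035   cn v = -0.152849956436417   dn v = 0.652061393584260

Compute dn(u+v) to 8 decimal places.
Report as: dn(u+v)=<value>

m = k² = 0.588566686761
D = 1 − m·sn²u·sn²v = 0.5381862736703824
dn(u+v) = (dn u·dn v − m·sn u·sn v·cn u·cn v)/D = 0.4380921530423257/0.5381862736703824 = 0.8140158426088728

dn(u+v)=0.81401584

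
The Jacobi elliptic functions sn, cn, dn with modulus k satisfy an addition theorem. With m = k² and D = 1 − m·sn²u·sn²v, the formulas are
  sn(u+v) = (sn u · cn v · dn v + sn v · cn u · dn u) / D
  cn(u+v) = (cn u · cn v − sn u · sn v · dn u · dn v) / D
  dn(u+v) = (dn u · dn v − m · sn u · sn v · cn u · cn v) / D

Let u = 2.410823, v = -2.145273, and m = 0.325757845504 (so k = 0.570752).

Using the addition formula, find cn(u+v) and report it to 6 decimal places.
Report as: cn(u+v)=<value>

cn(u+v)=0.965211

sn u = 0.840294877326459, cn u = -0.542129614703819, dn u = 0.8774872406107002
sn v = -0.941165609449035, cn v = -0.3379456991743298, dn v = 0.8434726296972391
m = k² = 0.325757845504
D = 1 − m·sn²u·sn²v = 0.7962533790191194
cn(u+v) = (cn u·cn v − sn u·sn v·dn u·dn v)/D = 0.7685522140260541/0.7962533790191194 = 0.9652106154611368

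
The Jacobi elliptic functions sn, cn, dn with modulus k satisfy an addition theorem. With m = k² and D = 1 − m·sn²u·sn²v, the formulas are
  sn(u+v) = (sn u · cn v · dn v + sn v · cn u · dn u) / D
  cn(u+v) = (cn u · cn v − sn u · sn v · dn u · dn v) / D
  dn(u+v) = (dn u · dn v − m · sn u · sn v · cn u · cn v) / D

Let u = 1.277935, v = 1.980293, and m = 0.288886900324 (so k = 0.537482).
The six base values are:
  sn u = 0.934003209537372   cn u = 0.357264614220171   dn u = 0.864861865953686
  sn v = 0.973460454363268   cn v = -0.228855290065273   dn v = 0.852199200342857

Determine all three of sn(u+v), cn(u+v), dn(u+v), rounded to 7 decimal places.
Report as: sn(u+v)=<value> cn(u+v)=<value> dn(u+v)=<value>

m = k² = 0.288886900324
D = 1 − m·sn²u·sn²v = 0.7611852133915136
sn(u+v) = (sn u·cn v·dn v + sn v·cn u·dn u)/D = 0.1186253099071075/0.7611852133915136 = 0.1558428984432898
cn(u+v) = (cn u·cn v − sn u·sn v·dn u·dn v)/D = -0.7518849412877789/0.7611852133915136 = -0.9877818539560212
dn(u+v) = (dn u·dn v − m·sn u·sn v·cn u·cn v)/D = 0.7585101996551919/0.7611852133915136 = 0.996485725564212

sn(u+v)=0.1558429 cn(u+v)=-0.9877819 dn(u+v)=0.9964857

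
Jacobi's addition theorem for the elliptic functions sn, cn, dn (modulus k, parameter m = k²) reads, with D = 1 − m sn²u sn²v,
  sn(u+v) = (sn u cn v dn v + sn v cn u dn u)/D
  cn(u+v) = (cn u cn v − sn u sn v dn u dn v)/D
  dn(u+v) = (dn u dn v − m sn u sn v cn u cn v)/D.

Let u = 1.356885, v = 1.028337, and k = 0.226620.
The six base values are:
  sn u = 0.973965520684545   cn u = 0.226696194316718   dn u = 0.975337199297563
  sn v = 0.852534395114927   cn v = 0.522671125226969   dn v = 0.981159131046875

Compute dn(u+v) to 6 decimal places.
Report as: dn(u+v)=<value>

m = k² = 0.0513566244
D = 1 − m·sn²u·sn²v = 0.9645915060782906
dn(u+v) = (dn u·dn v − m·sn u·sn v·cn u·cn v)/D = 0.9519082851282973/0.9645915060782906 = 0.9868511998394439

dn(u+v)=0.986851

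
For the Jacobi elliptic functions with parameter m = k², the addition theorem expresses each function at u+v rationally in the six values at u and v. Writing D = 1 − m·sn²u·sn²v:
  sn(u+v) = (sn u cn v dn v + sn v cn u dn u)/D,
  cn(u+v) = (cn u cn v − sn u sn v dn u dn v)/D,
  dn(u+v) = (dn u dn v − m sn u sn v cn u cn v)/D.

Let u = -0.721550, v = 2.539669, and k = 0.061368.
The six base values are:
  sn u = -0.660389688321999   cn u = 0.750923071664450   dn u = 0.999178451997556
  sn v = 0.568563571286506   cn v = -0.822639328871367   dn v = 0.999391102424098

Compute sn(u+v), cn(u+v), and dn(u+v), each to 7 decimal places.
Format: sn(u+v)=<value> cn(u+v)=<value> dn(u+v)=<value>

m = k² = 0.003766031424
D = 1 − m·sn²u·sn²v = 0.9994690635192135
sn(u+v) = (sn u·cn v·dn v + sn v·cn u·dn u)/D = 0.9695284842756055/0.9994690635192135 = 0.9700435157660761
cn(u+v) = (cn u·cn v − sn u·sn v·dn u·dn v)/D = -0.2428022386845325/0.9994690635192135 = -0.2429312197314098
dn(u+v) = (dn u·dn v − m·sn u·sn v·cn u·cn v)/D = 0.9976965440800771/0.9994690635192135 = 0.9982265389657032

sn(u+v)=0.9700435 cn(u+v)=-0.2429312 dn(u+v)=0.9982265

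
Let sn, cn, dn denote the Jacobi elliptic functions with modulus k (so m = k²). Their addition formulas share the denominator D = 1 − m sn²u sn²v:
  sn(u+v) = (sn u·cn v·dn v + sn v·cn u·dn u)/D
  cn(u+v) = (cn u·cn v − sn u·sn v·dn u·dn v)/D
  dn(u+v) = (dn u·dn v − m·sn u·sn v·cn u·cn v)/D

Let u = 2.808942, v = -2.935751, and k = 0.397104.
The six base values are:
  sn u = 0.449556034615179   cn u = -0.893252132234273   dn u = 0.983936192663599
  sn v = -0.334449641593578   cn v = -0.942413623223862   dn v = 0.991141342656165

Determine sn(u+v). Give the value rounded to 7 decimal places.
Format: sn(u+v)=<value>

m = k² = 0.157691586816
D = 1 − m·sn²u·sn²v = 0.9964351795810519
sn(u+v) = (sn u·cn v·dn v + sn v·cn u·dn u)/D = -0.1259657766776358/0.9964351795810519 = -0.1264164285433978

sn(u+v)=-0.1264164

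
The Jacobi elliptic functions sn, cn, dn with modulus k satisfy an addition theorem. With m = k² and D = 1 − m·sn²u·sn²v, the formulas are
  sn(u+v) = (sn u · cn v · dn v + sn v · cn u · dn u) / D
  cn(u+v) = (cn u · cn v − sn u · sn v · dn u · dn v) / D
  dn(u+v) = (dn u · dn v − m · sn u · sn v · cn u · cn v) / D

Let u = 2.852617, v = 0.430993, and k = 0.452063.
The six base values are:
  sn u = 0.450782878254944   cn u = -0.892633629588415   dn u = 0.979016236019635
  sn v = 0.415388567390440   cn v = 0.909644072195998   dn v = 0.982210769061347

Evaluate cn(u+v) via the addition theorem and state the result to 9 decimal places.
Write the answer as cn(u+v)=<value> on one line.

m = k² = 0.204360955969
D = 1 − m·sn²u·sn²v = 0.9928345770757967
cn(u+v) = (cn u·cn v − sn u·sn v·dn u·dn v)/D = -0.9920385960487288/0.9928345770757967 = -0.9991982742690003

cn(u+v)=-0.999198274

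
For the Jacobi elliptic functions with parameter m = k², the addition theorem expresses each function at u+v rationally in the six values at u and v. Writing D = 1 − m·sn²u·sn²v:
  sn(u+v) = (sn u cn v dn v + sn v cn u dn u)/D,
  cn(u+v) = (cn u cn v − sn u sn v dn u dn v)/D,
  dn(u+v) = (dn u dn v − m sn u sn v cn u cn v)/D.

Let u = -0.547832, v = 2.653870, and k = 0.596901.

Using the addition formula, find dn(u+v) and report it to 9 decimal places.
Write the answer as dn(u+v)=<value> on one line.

dn(u+v)=0.820164599

sn u = -0.5129994808598729, cn u = 0.8583889168887847, dn u = 0.9519640199231996
sn v = 0.7258083279916177, cn v = -0.6878969915750557, dn v = 0.901280652017154
m = k² = 0.356290803801
D = 1 − m·sn²u·sn²v = 0.9506050718271677
dn(u+v) = (dn u·dn v − m·sn u·sn v·cn u·cn v)/D = 0.7796526274588591/0.9506050718271677 = 0.8201645989120181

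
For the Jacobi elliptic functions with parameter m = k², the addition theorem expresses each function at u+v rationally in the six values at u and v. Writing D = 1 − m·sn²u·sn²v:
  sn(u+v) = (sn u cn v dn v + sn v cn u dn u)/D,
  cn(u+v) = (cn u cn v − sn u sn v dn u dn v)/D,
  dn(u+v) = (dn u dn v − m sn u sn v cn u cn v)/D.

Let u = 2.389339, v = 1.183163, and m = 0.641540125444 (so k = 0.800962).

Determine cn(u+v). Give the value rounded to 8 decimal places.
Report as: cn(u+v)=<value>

cn(u+v)=-0.91546491

sn u = 0.9716620320035252, cn u = -0.2363744816235043, dn u = 0.6279367635234185
sn v = 0.8673980805236105, cn v = 0.4976148811118455, dn v = 0.71924850089152
m = k² = 0.641540125444
D = 1 − m·sn²u·sn²v = 0.5442872243243984
cn(u+v) = (cn u·cn v − sn u·sn v·dn u·dn v)/D = -0.498275853343429/0.5442872243243984 = -0.9154649072682508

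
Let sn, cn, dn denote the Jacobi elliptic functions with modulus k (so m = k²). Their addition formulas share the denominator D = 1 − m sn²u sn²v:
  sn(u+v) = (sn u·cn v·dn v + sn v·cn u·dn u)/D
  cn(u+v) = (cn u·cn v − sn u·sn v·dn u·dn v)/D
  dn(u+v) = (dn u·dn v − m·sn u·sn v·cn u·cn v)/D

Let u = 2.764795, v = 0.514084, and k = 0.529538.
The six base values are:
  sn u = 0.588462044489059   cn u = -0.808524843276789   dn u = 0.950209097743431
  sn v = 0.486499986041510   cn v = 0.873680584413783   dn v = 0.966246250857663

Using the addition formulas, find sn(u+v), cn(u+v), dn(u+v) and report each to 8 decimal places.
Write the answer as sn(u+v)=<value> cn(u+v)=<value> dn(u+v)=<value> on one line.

m = k² = 0.280410493444
D = 1 − m·sn²u·sn²v = 0.977017522768332
sn(u+v) = (sn u·cn v·dn v + sn v·cn u·dn u)/D = 0.1230119132639642/0.977017522768332 = 0.1259055343402807
cn(u+v) = (cn u·cn v − sn u·sn v·dn u·dn v)/D = -0.9692426471175869/0.977017522768332 = -0.9920422352009457
dn(u+v) = (dn u·dn v − m·sn u·sn v·cn u·cn v)/D = 0.9748436221326047/0.977017522768332 = 0.997774962490368

sn(u+v)=0.12590553 cn(u+v)=-0.99204224 dn(u+v)=0.99777496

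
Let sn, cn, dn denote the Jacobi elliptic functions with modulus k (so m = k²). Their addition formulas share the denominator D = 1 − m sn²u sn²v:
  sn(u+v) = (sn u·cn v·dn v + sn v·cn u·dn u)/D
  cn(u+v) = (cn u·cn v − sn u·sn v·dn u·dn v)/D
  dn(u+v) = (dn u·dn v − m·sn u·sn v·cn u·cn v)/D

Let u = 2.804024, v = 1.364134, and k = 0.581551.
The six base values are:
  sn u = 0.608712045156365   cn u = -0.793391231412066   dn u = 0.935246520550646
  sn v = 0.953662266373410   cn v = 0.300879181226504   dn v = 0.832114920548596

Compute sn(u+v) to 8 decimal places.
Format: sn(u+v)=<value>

m = k² = 0.338201565601
D = 1 − m·sn²u·sn²v = 0.8860305103876611
sn(u+v) = (sn u·cn v·dn v + sn v·cn u·dn u)/D = -0.5552321968774503/0.8860305103876611 = -0.6266513290095641

sn(u+v)=-0.62665133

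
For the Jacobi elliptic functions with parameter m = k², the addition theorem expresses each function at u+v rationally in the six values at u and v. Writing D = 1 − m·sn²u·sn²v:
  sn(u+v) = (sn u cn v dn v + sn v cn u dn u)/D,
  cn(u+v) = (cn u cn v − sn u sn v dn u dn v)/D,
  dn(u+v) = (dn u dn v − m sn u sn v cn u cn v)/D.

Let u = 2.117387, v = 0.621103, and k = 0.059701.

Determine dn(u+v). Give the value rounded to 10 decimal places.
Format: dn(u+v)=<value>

sn u = 0.8554867075309785, cn u = -0.5178247707842935, dn u = 0.9986949016562595
sn v = 0.5818253744959963, cn v = 0.8133137362620858, dn v = 0.9993965384680582
m = k² = 0.003564209401
D = 1 − m·sn²u·sn²v = 0.9991169708131019
dn(u+v) = (dn u·dn v − m·sn u·sn v·cn u·cn v)/D = 0.9988393815943247/0.9991169708131019 = 0.9997221654452018

dn(u+v)=0.9997221654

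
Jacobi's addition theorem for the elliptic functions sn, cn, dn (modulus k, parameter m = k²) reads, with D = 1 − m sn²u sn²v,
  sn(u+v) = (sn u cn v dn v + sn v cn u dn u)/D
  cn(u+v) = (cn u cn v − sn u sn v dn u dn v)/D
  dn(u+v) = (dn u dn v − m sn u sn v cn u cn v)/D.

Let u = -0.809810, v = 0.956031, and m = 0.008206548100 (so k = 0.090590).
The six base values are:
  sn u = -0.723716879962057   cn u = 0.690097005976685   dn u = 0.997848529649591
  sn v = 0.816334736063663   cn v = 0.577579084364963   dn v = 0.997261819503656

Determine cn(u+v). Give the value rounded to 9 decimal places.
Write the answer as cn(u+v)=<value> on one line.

m = k² = 0.0082065481
D = 1 − m·sn²u·sn²v = 0.9971355946441794
cn(u+v) = (cn u·cn v − sn u·sn v·dn u·dn v)/D = 0.9864955230780194/0.9971355946441794 = 0.9893293634052279

cn(u+v)=0.989329363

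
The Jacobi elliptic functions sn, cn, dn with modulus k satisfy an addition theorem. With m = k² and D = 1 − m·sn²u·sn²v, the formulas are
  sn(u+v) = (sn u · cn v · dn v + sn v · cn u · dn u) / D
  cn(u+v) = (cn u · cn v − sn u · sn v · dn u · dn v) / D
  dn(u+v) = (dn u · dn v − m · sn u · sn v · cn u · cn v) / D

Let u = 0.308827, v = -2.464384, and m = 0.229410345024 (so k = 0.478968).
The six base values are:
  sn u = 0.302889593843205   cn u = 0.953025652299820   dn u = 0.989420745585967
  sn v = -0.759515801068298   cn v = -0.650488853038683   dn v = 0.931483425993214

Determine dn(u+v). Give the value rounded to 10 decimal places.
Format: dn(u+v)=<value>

dn(u+v)=0.8998365765

m = k² = 0.229410345024
D = 1 − m·sn²u·sn²v = 0.9878589756369603
dn(u+v) = (dn u·dn v − m·sn u·sn v·cn u·cn v)/D = 0.8889116386544765/0.9878589756369603 = 0.8998365764519337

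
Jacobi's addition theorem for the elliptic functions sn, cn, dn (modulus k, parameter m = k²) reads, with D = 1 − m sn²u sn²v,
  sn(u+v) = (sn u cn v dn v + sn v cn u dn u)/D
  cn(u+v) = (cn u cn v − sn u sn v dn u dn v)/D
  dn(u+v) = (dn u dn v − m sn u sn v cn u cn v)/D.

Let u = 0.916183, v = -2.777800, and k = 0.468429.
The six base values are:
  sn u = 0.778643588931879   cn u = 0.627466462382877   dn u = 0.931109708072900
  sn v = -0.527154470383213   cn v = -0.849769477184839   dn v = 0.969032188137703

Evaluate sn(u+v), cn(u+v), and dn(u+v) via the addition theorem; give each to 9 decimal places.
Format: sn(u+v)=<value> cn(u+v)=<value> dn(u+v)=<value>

sn(u+v)=-0.985598806 cn(u+v)=-0.169100543 dn(u+v)=0.887044953

m = k² = 0.219425728041
D = 1 − m·sn²u·sn²v = 0.9630307398077575
sn(u+v) = (sn u·cn v·dn v + sn v·cn u·dn u)/D = -0.9491619473029019/0.9630307398077575 = -0.9855988060073512
cn(u+v) = (cn u·cn v − sn u·sn v·dn u·dn v)/D = -0.1628490208961664/0.9630307398077575 = -0.1691005428639534
dn(u+v) = (dn u·dn v − m·sn u·sn v·cn u·cn v)/D = 0.8542515576584968/0.9630307398077575 = 0.8870449533407672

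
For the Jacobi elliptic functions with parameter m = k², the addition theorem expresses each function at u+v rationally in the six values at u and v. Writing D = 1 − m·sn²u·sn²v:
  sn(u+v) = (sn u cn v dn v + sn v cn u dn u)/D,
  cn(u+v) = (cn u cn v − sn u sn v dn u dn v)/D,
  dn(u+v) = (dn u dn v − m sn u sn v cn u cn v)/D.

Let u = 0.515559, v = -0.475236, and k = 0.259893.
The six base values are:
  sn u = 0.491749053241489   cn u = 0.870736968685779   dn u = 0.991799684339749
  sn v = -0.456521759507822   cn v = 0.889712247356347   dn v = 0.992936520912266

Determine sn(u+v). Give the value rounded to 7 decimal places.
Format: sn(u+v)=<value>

sn(u+v)=0.0403113

m = k² = 0.067544371449
D = 1 − m·sn²u·sn²v = 0.9965959244176052
sn(u+v) = (sn u·cn v·dn v + sn v·cn u·dn u)/D = 0.0401741136688407/0.9965959244176052 = 0.04031133650513152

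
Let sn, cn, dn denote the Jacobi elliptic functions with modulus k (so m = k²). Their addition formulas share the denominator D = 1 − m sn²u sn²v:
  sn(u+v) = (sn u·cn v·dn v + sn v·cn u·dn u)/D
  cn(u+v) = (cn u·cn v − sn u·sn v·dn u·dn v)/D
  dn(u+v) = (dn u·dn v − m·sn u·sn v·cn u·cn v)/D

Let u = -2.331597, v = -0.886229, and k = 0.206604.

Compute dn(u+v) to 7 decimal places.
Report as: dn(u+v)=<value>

dn(u+v)=0.9999626

sn u = -0.7450708101358433, cn u = -0.6669853730656453, dn u = 0.9880810371369612
sn v = -0.7720130092178786, cn v = 0.6356067287233165, dn v = 0.9871977708305161
m = k² = 0.042685212816
D = 1 − m·sn²u·sn²v = 0.9858771681951753
dn(u+v) = (dn u·dn v − m·sn u·sn v·cn u·cn v)/D = 0.9858402871682216/0.9858771681951753 = 0.9999625906470466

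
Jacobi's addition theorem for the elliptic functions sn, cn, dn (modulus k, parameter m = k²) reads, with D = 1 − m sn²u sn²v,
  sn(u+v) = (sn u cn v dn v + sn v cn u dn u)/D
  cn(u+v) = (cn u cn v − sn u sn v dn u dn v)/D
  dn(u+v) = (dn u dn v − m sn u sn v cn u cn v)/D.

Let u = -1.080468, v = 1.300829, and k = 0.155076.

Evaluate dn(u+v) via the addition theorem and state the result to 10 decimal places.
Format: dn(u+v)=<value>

dn(u+v)=0.9994255561

sn u = -0.8802887983122729, cn u = 0.4744382273446508, dn u = 0.9906384633817428
sn v = 0.9620864970198918, cn v = 0.2727445182803749, dn v = 0.9888075630502381
m = k² = 0.024048565776
D = 1 − m·sn²u·sn²v = 0.98275084715995
dn(u+v) = (dn u·dn v − m·sn u·sn v·cn u·cn v)/D = 0.9821863118816822/0.98275084715995 = 0.9994255560502448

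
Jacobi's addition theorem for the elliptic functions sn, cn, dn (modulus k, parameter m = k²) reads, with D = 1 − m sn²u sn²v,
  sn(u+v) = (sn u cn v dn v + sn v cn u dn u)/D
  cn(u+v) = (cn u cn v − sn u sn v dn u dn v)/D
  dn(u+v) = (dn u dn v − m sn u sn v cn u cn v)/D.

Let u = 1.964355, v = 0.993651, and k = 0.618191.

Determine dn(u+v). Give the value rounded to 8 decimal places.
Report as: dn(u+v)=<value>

sn u = 0.9877289893021522, cn u = -0.1561776030426541, dn u = 0.7919351768825309
sn v = 0.8091357354165529, cn v = 0.5876217845450542, dn v = 0.8659096548804362
m = k² = 0.382160112481
D = 1 − m·sn²u·sn²v = 0.7559022810807841
dn(u+v) = (dn u·dn v − m·sn u·sn v·cn u·cn v)/D = 0.7137741918911084/0.7559022810807841 = 0.9442678104775113

dn(u+v)=0.94426781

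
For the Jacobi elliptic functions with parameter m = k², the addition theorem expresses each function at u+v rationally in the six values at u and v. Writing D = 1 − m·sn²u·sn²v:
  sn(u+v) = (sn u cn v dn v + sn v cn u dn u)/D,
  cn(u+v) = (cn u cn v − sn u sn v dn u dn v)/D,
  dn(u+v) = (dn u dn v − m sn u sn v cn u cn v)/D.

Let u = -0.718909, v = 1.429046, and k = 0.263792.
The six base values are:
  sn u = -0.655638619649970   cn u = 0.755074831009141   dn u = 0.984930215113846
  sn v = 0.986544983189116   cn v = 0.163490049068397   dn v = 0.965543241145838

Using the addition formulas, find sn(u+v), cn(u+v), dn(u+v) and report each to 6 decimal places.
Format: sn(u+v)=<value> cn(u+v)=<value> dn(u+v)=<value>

sn(u+v)=0.649090 cn(u+v)=0.760712 dn(u+v)=0.985232

m = k² = 0.069586219264
D = 1 − m·sn²u·sn²v = 0.9708870589757451
sn(u+v) = (sn u·cn v·dn v + sn v·cn u·dn u)/D = 0.6301926166643811/0.9708870589757451 = 0.6490895216269689
cn(u+v) = (cn u·cn v − sn u·sn v·dn u·dn v)/D = 0.7385654657430662/0.9708870589757451 = 0.7607120302151614
dn(u+v) = (dn u·dn v − m·sn u·sn v·cn u·cn v)/D = 0.9565490159487401/0.9708870589757451 = 0.9852320175715071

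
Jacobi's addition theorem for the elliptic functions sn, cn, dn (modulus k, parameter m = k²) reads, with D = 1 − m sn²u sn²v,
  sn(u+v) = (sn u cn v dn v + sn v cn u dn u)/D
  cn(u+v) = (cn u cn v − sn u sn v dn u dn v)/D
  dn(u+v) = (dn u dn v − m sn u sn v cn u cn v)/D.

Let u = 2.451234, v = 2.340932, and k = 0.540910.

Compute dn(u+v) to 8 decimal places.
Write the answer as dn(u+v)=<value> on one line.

sn u = 0.8024806528721497, cn u = -0.596678139172107, dn u = 0.9008792372422881
sn v = 0.8572873010041092, cn v = -0.5148383081483835, dn v = 0.8859842801494651
m = k² = 0.2925836281
D = 1 − m·sn²u·sn²v = 0.8615248183384804
dn(u+v) = (dn u·dn v − m·sn u·sn v·cn u·cn v)/D = 0.7363316082503979/0.8615248183384804 = 0.8546841513753166

dn(u+v)=0.85468415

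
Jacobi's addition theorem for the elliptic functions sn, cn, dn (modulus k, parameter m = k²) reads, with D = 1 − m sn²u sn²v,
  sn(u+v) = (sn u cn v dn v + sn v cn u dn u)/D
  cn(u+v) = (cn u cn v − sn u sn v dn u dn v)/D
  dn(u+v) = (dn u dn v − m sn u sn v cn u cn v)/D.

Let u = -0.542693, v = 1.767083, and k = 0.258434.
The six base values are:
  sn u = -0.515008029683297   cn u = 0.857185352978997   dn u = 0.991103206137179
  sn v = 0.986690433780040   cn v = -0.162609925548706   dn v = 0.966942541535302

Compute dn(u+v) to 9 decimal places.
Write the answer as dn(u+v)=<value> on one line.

dn(u+v)=0.970343834

m = k² = 0.066788132356
D = 1 − m·sn²u·sn²v = 0.9827539700853951
dn(u+v) = (dn u·dn v − m·sn u·sn v·cn u·cn v)/D = 0.9536092554392522/0.9827539700853951 = 0.9703438342318674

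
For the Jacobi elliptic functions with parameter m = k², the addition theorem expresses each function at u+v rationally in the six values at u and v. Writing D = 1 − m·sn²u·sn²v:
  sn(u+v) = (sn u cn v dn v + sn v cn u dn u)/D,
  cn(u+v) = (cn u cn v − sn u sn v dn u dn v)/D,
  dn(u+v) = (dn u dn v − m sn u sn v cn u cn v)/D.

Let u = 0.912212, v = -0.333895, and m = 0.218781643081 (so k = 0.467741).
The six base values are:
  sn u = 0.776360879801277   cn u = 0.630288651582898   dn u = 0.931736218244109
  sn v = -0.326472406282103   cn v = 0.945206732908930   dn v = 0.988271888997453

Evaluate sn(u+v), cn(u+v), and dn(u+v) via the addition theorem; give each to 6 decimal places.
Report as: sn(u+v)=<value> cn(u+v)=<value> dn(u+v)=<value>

m = k² = 0.218781643081
D = 1 − m·sn²u·sn²v = 0.9859449910295788
sn(u+v) = (sn u·cn v·dn v + sn v·cn u·dn u)/D = 0.5334901024985175/0.9859449910295788 = 0.5410952003939057
cn(u+v) = (cn u·cn v − sn u·sn v·dn u·dn v)/D = 0.8291416259436247/0.9859449910295788 = 0.8409613451941053
dn(u+v) = (dn u·dn v − m·sn u·sn v·cn u·cn v)/D = 0.9538447002921123/0.9859449910295788 = 0.9674421077955418

sn(u+v)=0.541095 cn(u+v)=0.840961 dn(u+v)=0.967442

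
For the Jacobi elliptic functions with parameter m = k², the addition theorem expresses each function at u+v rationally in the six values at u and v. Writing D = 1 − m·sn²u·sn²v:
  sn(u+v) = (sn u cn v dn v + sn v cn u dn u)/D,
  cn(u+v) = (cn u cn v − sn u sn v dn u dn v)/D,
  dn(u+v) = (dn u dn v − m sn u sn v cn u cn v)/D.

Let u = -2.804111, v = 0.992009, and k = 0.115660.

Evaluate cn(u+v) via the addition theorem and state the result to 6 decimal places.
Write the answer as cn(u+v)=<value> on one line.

cn(u+v)=-0.232315

sn u = -0.3409959582221096, cn u = -0.9400647618521744, dn u = 0.9992219565948437
sn v = 0.8361483946701202, cn v = 0.5485032926889144, dn v = 0.9953127067152447
m = k² = 0.0133772356
D = 1 − m·sn²u·sn²v = 0.9989124942564726
cn(u+v) = (cn u·cn v − sn u·sn v·dn u·dn v)/D = -0.2320626487515291/0.9989124942564726 = -0.2323152929669399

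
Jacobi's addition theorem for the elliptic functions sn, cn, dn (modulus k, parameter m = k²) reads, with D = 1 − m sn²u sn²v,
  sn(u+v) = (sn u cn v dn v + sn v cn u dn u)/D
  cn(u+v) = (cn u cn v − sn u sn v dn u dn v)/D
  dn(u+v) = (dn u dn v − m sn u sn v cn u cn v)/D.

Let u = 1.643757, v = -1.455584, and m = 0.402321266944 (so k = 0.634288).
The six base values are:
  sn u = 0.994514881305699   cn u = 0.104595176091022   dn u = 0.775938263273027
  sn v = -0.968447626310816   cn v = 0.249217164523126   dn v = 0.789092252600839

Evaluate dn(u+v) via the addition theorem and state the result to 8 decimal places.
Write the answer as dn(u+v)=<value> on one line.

m = k² = 0.402321266944
D = 1 − m·sn²u·sn²v = 0.6267946676204817
dn(u+v) = (dn u·dn v − m·sn u·sn v·cn u·cn v)/D = 0.6223875382952663/0.6267946676204817 = 0.9929687829956399

dn(u+v)=0.99296878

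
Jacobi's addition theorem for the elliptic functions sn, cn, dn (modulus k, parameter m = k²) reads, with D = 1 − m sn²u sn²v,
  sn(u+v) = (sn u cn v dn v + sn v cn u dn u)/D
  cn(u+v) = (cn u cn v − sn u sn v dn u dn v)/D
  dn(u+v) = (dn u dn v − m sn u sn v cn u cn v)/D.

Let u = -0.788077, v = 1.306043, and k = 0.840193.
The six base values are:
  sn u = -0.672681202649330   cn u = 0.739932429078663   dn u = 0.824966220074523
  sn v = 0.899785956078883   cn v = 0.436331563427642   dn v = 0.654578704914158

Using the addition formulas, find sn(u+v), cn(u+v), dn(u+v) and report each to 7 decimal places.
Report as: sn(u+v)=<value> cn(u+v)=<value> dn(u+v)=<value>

sn(u+v)=0.4816935 cn(u+v)=0.8763397 dn(u+v)=0.9144426

m = k² = 0.705924277249
D = 1 − m·sn²u·sn²v = 0.7413841593921866
sn(u+v) = (sn u·cn v·dn v + sn v·cn u·dn u)/D = 0.3571199451130776/0.7413841593921866 = 0.4816935195996868
cn(u+v) = (cn u·cn v − sn u·sn v·dn u·dn v)/D = 0.6497044070960976/0.7413841593921866 = 0.876339747572633
dn(u+v) = (dn u·dn v − m·sn u·sn v·cn u·cn v)/D = 0.6779532893224399/0.7413841593921866 = 0.9144426418258658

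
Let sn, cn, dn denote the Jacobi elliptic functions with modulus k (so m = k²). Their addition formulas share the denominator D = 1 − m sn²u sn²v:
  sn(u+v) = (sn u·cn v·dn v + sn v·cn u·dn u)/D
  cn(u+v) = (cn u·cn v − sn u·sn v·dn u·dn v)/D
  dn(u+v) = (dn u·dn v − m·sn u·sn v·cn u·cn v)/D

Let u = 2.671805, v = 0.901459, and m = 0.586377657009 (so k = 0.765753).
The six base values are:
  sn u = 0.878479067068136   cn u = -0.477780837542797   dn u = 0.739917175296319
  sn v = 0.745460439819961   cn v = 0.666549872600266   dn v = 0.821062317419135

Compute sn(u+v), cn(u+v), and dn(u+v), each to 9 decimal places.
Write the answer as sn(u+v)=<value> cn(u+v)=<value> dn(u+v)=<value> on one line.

sn(u+v)=0.290221917 cn(u+v)=-0.956959372 dn(u+v)=0.974992378

m = k² = 0.586377657009
D = 1 − m·sn²u·sn²v = 0.7485281070699237
sn(u+v) = (sn u·cn v·dn v + sn v·cn u·dn u)/D = 0.2172392620418784/0.7485281070699237 = 0.2902219168392364
cn(u+v) = (cn u·cn v − sn u·sn v·dn u·dn v)/D = -0.7163109870029799/0.7485281070699237 = -0.9569593716486397
dn(u+v) = (dn u·dn v − m·sn u·sn v·cn u·cn v)/D = 0.7298091988454801/0.7485281070699237 = 0.9749923776440168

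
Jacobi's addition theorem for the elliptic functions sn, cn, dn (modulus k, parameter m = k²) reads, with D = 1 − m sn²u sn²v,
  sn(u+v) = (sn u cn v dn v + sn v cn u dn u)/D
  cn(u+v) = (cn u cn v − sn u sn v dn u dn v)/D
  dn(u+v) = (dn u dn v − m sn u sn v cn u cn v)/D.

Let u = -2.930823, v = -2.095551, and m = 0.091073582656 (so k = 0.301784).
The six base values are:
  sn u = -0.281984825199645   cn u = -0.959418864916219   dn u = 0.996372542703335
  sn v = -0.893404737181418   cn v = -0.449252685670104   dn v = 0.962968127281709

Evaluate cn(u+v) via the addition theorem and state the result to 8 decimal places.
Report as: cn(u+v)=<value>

m = k² = 0.091073582656
D = 1 − m·sn²u·sn²v = 0.9942198328358934
cn(u+v) = (cn u·cn v − sn u·sn v·dn u·dn v)/D = 0.1893042473157734/0.9942198328358934 = 0.1904048189984358

cn(u+v)=0.19040482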